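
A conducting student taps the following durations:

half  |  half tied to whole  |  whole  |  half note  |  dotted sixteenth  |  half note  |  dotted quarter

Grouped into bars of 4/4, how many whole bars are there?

One bar of 4/4 = 32 thirty-second notes.
Convert each value to thirty-second notes: half = 16; half tied to whole (half + whole) = 48; whole = 32; half note = 16; dotted sixteenth = 3; half note = 16; dotted quarter = 12.
Altogether 16 + 48 + 32 + 16 + 3 + 16 + 12 = 143.
143 ÷ 32 = 4 complete bars with 15 left over.

4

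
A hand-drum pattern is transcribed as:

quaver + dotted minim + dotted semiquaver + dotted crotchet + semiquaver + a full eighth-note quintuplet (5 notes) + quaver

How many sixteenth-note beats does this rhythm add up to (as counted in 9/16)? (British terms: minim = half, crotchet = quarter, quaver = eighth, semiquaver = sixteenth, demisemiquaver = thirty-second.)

32.5

One sixteenth-note beat = 2 thirty-second notes.
Convert each value to thirty-second notes: quaver = 4; dotted minim = 24; dotted semiquaver = 3; dotted crotchet = 12; semiquaver = 2; a full eighth-note quintuplet (5 notes) (five quintuplet eighths span one half) = 16; quaver = 4.
Total: 4 + 24 + 3 + 12 + 2 + 16 + 4 = 65.
65 ÷ 2 = 32.5 beats.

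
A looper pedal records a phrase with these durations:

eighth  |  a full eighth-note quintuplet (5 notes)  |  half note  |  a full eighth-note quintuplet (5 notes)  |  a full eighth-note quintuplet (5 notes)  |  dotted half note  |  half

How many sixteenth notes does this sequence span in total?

Each duration in sixteenth notes: eighth = 2; a full eighth-note quintuplet (5 notes) (five quintuplet eighths span one half) = 8; half note = 8; a full eighth-note quintuplet (5 notes) (five quintuplet eighths span one half) = 8; a full eighth-note quintuplet (5 notes) (five quintuplet eighths span one half) = 8; dotted half note = 12; half = 8.
Adding: 2 + 8 + 8 + 8 + 8 + 12 + 8 = 54 sixteenth notes.

54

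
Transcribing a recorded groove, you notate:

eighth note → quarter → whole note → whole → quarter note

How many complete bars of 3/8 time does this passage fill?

7

One bar of 3/8 = 3 eighth notes.
Each duration in eighth notes: eighth note = 1; quarter = 2; whole note = 8; whole = 8; quarter note = 2.
Total: 1 + 2 + 8 + 8 + 2 = 21.
21 ÷ 3 = 7 complete bars with 0 left over.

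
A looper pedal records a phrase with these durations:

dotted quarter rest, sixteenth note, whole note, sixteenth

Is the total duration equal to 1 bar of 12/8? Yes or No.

Yes

One bar of 12/8 = 24 sixteenth notes.
Express everything in sixteenth notes: dotted quarter rest = 6; sixteenth note = 1; whole note = 16; sixteenth = 1.
Sum: 6 + 1 + 16 + 1 = 24.
24 equals 24, so the answer is Yes.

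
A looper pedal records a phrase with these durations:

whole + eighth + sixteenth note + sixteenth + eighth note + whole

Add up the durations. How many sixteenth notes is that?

38

Working in sixteenth notes: whole = 16; eighth = 2; sixteenth note = 1; sixteenth = 1; eighth note = 2; whole = 16.
Altogether 16 + 2 + 1 + 1 + 2 + 16 = 38 sixteenth notes.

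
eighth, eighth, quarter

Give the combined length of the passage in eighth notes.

Each duration in eighth notes: eighth = 1; eighth = 1; quarter = 2.
Adding: 1 + 1 + 2 = 4 eighth notes.

4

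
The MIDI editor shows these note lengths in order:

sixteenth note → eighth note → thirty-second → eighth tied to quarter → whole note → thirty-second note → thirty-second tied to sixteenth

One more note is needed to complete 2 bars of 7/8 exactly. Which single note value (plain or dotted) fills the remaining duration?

2 bars of 7/8 = 56 thirty-second notes.
Working in thirty-second notes: sixteenth note = 2; eighth note = 4; thirty-second = 1; eighth tied to quarter (eighth + quarter) = 12; whole note = 32; thirty-second note = 1; thirty-second tied to sixteenth (thirty-second + sixteenth) = 3.
Altogether 2 + 4 + 1 + 12 + 32 + 1 + 3 = 55.
Remaining: 56 − 55 = 1 thirty-second note, which is a thirty-second note.

thirty-second note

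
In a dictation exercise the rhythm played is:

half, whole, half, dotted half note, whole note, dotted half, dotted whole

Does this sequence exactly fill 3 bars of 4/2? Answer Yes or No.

One bar of 4/2 = 8 quarter notes, so 3 bars = 24.
Convert each value to quarter notes: half = 2; whole = 4; half = 2; dotted half note = 3; whole note = 4; dotted half = 3; dotted whole = 6.
Altogether 2 + 4 + 2 + 3 + 4 + 3 + 6 = 24.
24 equals 24, so the answer is Yes.

Yes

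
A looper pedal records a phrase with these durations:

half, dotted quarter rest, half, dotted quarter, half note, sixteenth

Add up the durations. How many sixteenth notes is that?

Express everything in sixteenth notes: half = 8; dotted quarter rest = 6; half = 8; dotted quarter = 6; half note = 8; sixteenth = 1.
Altogether 8 + 6 + 8 + 6 + 8 + 1 = 37 sixteenth notes.

37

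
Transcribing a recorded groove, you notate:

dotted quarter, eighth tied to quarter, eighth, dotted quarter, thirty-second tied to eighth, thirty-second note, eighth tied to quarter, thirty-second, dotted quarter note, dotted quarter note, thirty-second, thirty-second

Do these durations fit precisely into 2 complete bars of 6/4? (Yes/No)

No

One bar of 6/4 = 48 thirty-second notes, so 2 bars = 96.
Working in thirty-second notes: dotted quarter = 12; eighth tied to quarter (eighth + quarter) = 12; eighth = 4; dotted quarter = 12; thirty-second tied to eighth (thirty-second + eighth) = 5; thirty-second note = 1; eighth tied to quarter (eighth + quarter) = 12; thirty-second = 1; dotted quarter note = 12; dotted quarter note = 12; thirty-second = 1; thirty-second = 1.
Total: 12 + 12 + 4 + 12 + 5 + 1 + 12 + 1 + 12 + 12 + 1 + 1 = 85.
85 falls short of 96, so the answer is No.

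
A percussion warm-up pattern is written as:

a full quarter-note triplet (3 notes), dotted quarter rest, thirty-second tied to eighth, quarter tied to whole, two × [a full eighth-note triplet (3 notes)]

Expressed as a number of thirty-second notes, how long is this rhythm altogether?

89

Working in thirty-second notes: a full quarter-note triplet (3 notes) (three triplet quarters span one half) = 16; dotted quarter rest = 12; thirty-second tied to eighth (thirty-second + eighth) = 5; quarter tied to whole (quarter + whole) = 40; a full eighth-note triplet (3 notes) (three triplet eighths span one quarter) = 8; a full eighth-note triplet (3 notes) (three triplet eighths span one quarter) = 8.
Adding: 16 + 12 + 5 + 40 + 8 + 8 = 89 thirty-second notes.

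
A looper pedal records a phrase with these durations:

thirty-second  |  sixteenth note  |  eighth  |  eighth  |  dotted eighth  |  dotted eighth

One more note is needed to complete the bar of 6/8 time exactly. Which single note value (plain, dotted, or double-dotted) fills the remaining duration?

thirty-second note

The bar of 6/8 = 24 thirty-second notes.
Express everything in thirty-second notes: thirty-second = 1; sixteenth note = 2; eighth = 4; eighth = 4; dotted eighth = 6; dotted eighth = 6.
Adding: 1 + 2 + 4 + 4 + 6 + 6 = 23.
Remaining: 24 − 23 = 1 thirty-second note, which is a thirty-second note.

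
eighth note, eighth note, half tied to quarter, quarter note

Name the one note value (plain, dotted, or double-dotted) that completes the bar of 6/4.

quarter note

The bar of 6/4 = 12 eighth notes.
Convert each value to eighth notes: eighth note = 1; eighth note = 1; half tied to quarter (half + quarter) = 6; quarter note = 2.
Sum: 1 + 1 + 6 + 2 = 10.
Remaining: 12 − 10 = 2 eighth notes, which is a quarter note.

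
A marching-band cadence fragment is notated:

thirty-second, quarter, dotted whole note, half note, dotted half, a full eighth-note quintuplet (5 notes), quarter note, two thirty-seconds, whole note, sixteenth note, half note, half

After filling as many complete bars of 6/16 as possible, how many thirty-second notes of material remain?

9

One bar of 6/16 = 12 thirty-second notes.
Each duration in thirty-second notes: thirty-second = 1; quarter = 8; dotted whole note = 48; half note = 16; dotted half = 24; a full eighth-note quintuplet (5 notes) (five quintuplet eighths span one half) = 16; quarter note = 8; thirty-second = 1; thirty-second = 1; whole note = 32; sixteenth note = 2; half note = 16; half = 16.
Adding: 1 + 8 + 48 + 16 + 24 + 16 + 8 + 1 + 1 + 32 + 2 + 16 + 16 = 189.
189 ÷ 12 = 15 complete bars with 9 thirty-second notes remaining.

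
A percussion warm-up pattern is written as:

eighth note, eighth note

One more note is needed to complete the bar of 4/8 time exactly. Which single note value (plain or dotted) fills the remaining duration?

quarter note

The bar of 4/8 = 4 eighth notes.
In eighth notes: eighth note = 1; eighth note = 1.
Total: 1 + 1 = 2.
Remaining: 4 − 2 = 2 eighth notes, which is a quarter note.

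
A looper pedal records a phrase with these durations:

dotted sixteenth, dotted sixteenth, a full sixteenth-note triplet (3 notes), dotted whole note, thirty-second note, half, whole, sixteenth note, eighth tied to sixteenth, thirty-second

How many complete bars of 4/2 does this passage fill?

One bar of 4/2 = 64 thirty-second notes.
Express everything in thirty-second notes: dotted sixteenth = 3; dotted sixteenth = 3; a full sixteenth-note triplet (3 notes) (three triplet sixteenths span one eighth) = 4; dotted whole note = 48; thirty-second note = 1; half = 16; whole = 32; sixteenth note = 2; eighth tied to sixteenth (eighth + sixteenth) = 6; thirty-second = 1.
Sum: 3 + 3 + 4 + 48 + 1 + 16 + 32 + 2 + 6 + 1 = 116.
116 ÷ 64 = 1 complete bar with 52 left over.

1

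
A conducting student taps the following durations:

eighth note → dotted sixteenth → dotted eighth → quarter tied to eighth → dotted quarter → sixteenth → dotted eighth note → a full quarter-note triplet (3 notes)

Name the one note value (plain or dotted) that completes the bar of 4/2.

dotted sixteenth note

The bar of 4/2 = 64 thirty-second notes.
Working in thirty-second notes: eighth note = 4; dotted sixteenth = 3; dotted eighth = 6; quarter tied to eighth (quarter + eighth) = 12; dotted quarter = 12; sixteenth = 2; dotted eighth note = 6; a full quarter-note triplet (3 notes) (three triplet quarters span one half) = 16.
Altogether 4 + 3 + 6 + 12 + 12 + 2 + 6 + 16 = 61.
Remaining: 64 − 61 = 3 thirty-second notes, which is a dotted sixteenth note.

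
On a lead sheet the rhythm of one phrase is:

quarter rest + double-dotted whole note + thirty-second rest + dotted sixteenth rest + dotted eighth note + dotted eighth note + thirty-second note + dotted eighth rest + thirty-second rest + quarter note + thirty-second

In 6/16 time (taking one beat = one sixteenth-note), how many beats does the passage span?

One sixteenth-note beat = 2 thirty-second notes.
Express everything in thirty-second notes: quarter rest = 8; double-dotted whole note = 56; thirty-second rest = 1; dotted sixteenth rest = 3; dotted eighth note = 6; dotted eighth note = 6; thirty-second note = 1; dotted eighth rest = 6; thirty-second rest = 1; quarter note = 8; thirty-second = 1.
Total: 8 + 56 + 1 + 3 + 6 + 6 + 1 + 6 + 1 + 8 + 1 = 97.
97 ÷ 2 = 48.5 beats.

48.5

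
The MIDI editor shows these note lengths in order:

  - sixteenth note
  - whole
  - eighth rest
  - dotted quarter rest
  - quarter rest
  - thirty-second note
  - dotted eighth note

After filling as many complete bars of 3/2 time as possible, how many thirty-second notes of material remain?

17

One bar of 3/2 = 48 thirty-second notes.
Express everything in thirty-second notes: sixteenth note = 2; whole = 32; eighth rest = 4; dotted quarter rest = 12; quarter rest = 8; thirty-second note = 1; dotted eighth note = 6.
Altogether 2 + 32 + 4 + 12 + 8 + 1 + 6 = 65.
65 ÷ 48 = 1 complete bar with 17 thirty-second notes remaining.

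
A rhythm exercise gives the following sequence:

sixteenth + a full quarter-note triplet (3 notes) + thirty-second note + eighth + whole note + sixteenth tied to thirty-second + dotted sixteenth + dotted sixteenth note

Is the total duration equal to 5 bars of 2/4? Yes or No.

One bar of 2/4 = 16 thirty-second notes, so 5 bars = 80.
Express everything in thirty-second notes: sixteenth = 2; a full quarter-note triplet (3 notes) (three triplet quarters span one half) = 16; thirty-second note = 1; eighth = 4; whole note = 32; sixteenth tied to thirty-second (sixteenth + thirty-second) = 3; dotted sixteenth = 3; dotted sixteenth note = 3.
Total: 2 + 16 + 1 + 4 + 32 + 3 + 3 + 3 = 64.
64 falls short of 80, so the answer is No.

No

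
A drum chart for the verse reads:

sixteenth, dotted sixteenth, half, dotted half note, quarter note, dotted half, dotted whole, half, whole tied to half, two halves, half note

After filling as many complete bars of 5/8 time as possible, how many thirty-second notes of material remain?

17

One bar of 5/8 = 20 thirty-second notes.
Express everything in thirty-second notes: sixteenth = 2; dotted sixteenth = 3; half = 16; dotted half note = 24; quarter note = 8; dotted half = 24; dotted whole = 48; half = 16; whole tied to half (whole + half) = 48; half = 16; half = 16; half note = 16.
Sum: 2 + 3 + 16 + 24 + 8 + 24 + 48 + 16 + 48 + 16 + 16 + 16 = 237.
237 ÷ 20 = 11 complete bars with 17 thirty-second notes remaining.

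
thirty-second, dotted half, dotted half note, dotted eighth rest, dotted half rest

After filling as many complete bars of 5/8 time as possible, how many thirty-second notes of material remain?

19

One bar of 5/8 = 20 thirty-second notes.
Express everything in thirty-second notes: thirty-second = 1; dotted half = 24; dotted half note = 24; dotted eighth rest = 6; dotted half rest = 24.
Sum: 1 + 24 + 24 + 6 + 24 = 79.
79 ÷ 20 = 3 complete bars with 19 thirty-second notes remaining.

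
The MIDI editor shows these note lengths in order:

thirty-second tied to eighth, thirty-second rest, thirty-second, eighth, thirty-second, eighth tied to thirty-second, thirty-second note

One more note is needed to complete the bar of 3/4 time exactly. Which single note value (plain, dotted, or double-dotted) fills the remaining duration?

The bar of 3/4 = 24 thirty-second notes.
Express everything in thirty-second notes: thirty-second tied to eighth (thirty-second + eighth) = 5; thirty-second rest = 1; thirty-second = 1; eighth = 4; thirty-second = 1; eighth tied to thirty-second (eighth + thirty-second) = 5; thirty-second note = 1.
Altogether 5 + 1 + 1 + 4 + 1 + 5 + 1 = 18.
Remaining: 24 − 18 = 6 thirty-second notes, which is a dotted eighth note.

dotted eighth note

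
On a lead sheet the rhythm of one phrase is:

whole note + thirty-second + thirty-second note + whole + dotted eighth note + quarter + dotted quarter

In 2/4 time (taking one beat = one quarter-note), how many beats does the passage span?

11.5

One quarter-note beat = 8 thirty-second notes.
Express everything in thirty-second notes: whole note = 32; thirty-second = 1; thirty-second note = 1; whole = 32; dotted eighth note = 6; quarter = 8; dotted quarter = 12.
Adding: 32 + 1 + 1 + 32 + 6 + 8 + 12 = 92.
92 ÷ 8 = 11.5 beats.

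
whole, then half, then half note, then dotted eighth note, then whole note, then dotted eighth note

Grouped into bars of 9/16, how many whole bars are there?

One bar of 9/16 = 9 sixteenth notes.
Convert each value to sixteenth notes: whole = 16; half = 8; half note = 8; dotted eighth note = 3; whole note = 16; dotted eighth note = 3.
Adding: 16 + 8 + 8 + 3 + 16 + 3 = 54.
54 ÷ 9 = 6 complete bars with 0 left over.

6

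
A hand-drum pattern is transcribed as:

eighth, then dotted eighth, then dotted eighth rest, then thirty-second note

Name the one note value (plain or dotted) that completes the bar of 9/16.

The bar of 9/16 = 18 thirty-second notes.
Each duration in thirty-second notes: eighth = 4; dotted eighth = 6; dotted eighth rest = 6; thirty-second note = 1.
Sum: 4 + 6 + 6 + 1 = 17.
Remaining: 18 − 17 = 1 thirty-second note, which is a thirty-second note.

thirty-second note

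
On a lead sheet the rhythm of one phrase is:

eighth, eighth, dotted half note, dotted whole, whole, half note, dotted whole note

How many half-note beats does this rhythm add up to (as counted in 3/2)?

One half-note beat = 4 eighth notes.
Convert each value to eighth notes: eighth = 1; eighth = 1; dotted half note = 6; dotted whole = 12; whole = 8; half note = 4; dotted whole note = 12.
Total: 1 + 1 + 6 + 12 + 8 + 4 + 12 = 44.
44 ÷ 4 = 11 beats.

11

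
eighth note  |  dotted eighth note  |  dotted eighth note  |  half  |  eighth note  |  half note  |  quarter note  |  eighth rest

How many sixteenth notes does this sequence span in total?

32

Convert each value to sixteenth notes: eighth note = 2; dotted eighth note = 3; dotted eighth note = 3; half = 8; eighth note = 2; half note = 8; quarter note = 4; eighth rest = 2.
Altogether 2 + 3 + 3 + 8 + 2 + 8 + 4 + 2 = 32 sixteenth notes.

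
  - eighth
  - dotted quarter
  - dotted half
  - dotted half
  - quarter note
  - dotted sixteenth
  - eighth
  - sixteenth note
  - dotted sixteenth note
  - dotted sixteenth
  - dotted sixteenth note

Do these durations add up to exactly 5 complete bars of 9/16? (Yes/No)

One bar of 9/16 = 18 thirty-second notes, so 5 bars = 90.
Convert each value to thirty-second notes: eighth = 4; dotted quarter = 12; dotted half = 24; dotted half = 24; quarter note = 8; dotted sixteenth = 3; eighth = 4; sixteenth note = 2; dotted sixteenth note = 3; dotted sixteenth = 3; dotted sixteenth note = 3.
Sum: 4 + 12 + 24 + 24 + 8 + 3 + 4 + 2 + 3 + 3 + 3 = 90.
90 equals 90, so the answer is Yes.

Yes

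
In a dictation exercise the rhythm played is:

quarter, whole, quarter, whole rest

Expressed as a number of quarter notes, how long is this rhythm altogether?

Each duration in quarter notes: quarter = 1; whole = 4; quarter = 1; whole rest = 4.
Adding: 1 + 4 + 1 + 4 = 10 quarter notes.

10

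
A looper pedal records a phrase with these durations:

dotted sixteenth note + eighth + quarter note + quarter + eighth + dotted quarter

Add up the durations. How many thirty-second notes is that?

39

Each duration in thirty-second notes: dotted sixteenth note = 3; eighth = 4; quarter note = 8; quarter = 8; eighth = 4; dotted quarter = 12.
Total: 3 + 4 + 8 + 8 + 4 + 12 = 39 thirty-second notes.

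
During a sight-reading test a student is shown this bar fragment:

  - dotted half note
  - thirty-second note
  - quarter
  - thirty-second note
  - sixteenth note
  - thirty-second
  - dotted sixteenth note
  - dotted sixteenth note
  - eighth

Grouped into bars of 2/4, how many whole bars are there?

2

One bar of 2/4 = 16 thirty-second notes.
Each duration in thirty-second notes: dotted half note = 24; thirty-second note = 1; quarter = 8; thirty-second note = 1; sixteenth note = 2; thirty-second = 1; dotted sixteenth note = 3; dotted sixteenth note = 3; eighth = 4.
Altogether 24 + 1 + 8 + 1 + 2 + 1 + 3 + 3 + 4 = 47.
47 ÷ 16 = 2 complete bars with 15 left over.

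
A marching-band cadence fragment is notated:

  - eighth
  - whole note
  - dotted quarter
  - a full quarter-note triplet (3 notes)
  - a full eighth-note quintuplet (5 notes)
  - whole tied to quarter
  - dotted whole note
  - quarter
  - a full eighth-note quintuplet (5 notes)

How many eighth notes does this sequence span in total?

48

In eighth notes: eighth = 1; whole note = 8; dotted quarter = 3; a full quarter-note triplet (3 notes) (three triplet quarters span one half) = 4; a full eighth-note quintuplet (5 notes) (five quintuplet eighths span one half) = 4; whole tied to quarter (whole + quarter) = 10; dotted whole note = 12; quarter = 2; a full eighth-note quintuplet (5 notes) (five quintuplet eighths span one half) = 4.
Adding: 1 + 8 + 3 + 4 + 4 + 10 + 12 + 2 + 4 = 48 eighth notes.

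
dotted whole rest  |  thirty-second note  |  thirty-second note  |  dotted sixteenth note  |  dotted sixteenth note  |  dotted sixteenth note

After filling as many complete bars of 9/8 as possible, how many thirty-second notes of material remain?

One bar of 9/8 = 36 thirty-second notes.
In thirty-second notes: dotted whole rest = 48; thirty-second note = 1; thirty-second note = 1; dotted sixteenth note = 3; dotted sixteenth note = 3; dotted sixteenth note = 3.
Altogether 48 + 1 + 1 + 3 + 3 + 3 = 59.
59 ÷ 36 = 1 complete bar with 23 thirty-second notes remaining.

23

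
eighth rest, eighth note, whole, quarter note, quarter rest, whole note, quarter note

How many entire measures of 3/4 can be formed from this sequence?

4

One bar of 3/4 = 6 eighth notes.
In eighth notes: eighth rest = 1; eighth note = 1; whole = 8; quarter note = 2; quarter rest = 2; whole note = 8; quarter note = 2.
Total: 1 + 1 + 8 + 2 + 2 + 8 + 2 = 24.
24 ÷ 6 = 4 complete bars with 0 left over.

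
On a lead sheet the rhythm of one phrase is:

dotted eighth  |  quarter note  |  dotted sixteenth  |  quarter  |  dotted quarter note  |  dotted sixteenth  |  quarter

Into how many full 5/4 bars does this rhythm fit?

1

One bar of 5/4 = 40 thirty-second notes.
Convert each value to thirty-second notes: dotted eighth = 6; quarter note = 8; dotted sixteenth = 3; quarter = 8; dotted quarter note = 12; dotted sixteenth = 3; quarter = 8.
Sum: 6 + 8 + 3 + 8 + 12 + 3 + 8 = 48.
48 ÷ 40 = 1 complete bar with 8 left over.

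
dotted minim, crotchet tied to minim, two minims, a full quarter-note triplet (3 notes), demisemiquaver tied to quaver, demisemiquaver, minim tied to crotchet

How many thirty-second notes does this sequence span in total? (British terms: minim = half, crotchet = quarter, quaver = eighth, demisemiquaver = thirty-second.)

126

Working in thirty-second notes: dotted minim = 24; crotchet tied to minim (crotchet + minim) = 24; minim = 16; minim = 16; a full quarter-note triplet (3 notes) (three triplet quarters span one half) = 16; demisemiquaver tied to quaver (demisemiquaver + quaver) = 5; demisemiquaver = 1; minim tied to crotchet (minim + crotchet) = 24.
Altogether 24 + 24 + 16 + 16 + 16 + 5 + 1 + 24 = 126 thirty-second notes.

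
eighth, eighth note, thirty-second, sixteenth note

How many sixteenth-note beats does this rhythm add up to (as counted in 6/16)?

One sixteenth-note beat = 2 thirty-second notes.
In thirty-second notes: eighth = 4; eighth note = 4; thirty-second = 1; sixteenth note = 2.
Adding: 4 + 4 + 1 + 2 = 11.
11 ÷ 2 = 5.5 beats.

5.5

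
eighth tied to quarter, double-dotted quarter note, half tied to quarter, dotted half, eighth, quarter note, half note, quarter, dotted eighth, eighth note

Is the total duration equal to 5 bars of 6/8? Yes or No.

One bar of 6/8 = 12 sixteenth notes, so 5 bars = 60.
Working in sixteenth notes: eighth tied to quarter (eighth + quarter) = 6; double-dotted quarter note = 7; half tied to quarter (half + quarter) = 12; dotted half = 12; eighth = 2; quarter note = 4; half note = 8; quarter = 4; dotted eighth = 3; eighth note = 2.
Adding: 6 + 7 + 12 + 12 + 2 + 4 + 8 + 4 + 3 + 2 = 60.
60 equals 60, so the answer is Yes.

Yes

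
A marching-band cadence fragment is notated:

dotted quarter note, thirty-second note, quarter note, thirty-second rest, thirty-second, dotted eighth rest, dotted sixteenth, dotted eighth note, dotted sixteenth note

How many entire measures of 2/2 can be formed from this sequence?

1

One bar of 2/2 = 32 thirty-second notes.
Convert each value to thirty-second notes: dotted quarter note = 12; thirty-second note = 1; quarter note = 8; thirty-second rest = 1; thirty-second = 1; dotted eighth rest = 6; dotted sixteenth = 3; dotted eighth note = 6; dotted sixteenth note = 3.
Altogether 12 + 1 + 8 + 1 + 1 + 6 + 3 + 6 + 3 = 41.
41 ÷ 32 = 1 complete bar with 9 left over.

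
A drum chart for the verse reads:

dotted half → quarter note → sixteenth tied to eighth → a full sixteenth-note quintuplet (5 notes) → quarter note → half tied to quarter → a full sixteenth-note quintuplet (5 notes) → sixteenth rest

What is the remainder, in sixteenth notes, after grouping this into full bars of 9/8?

One bar of 9/8 = 18 sixteenth notes.
In sixteenth notes: dotted half = 12; quarter note = 4; sixteenth tied to eighth (sixteenth + eighth) = 3; a full sixteenth-note quintuplet (5 notes) (five quintuplet sixteenths span one quarter) = 4; quarter note = 4; half tied to quarter (half + quarter) = 12; a full sixteenth-note quintuplet (5 notes) (five quintuplet sixteenths span one quarter) = 4; sixteenth rest = 1.
Total: 12 + 4 + 3 + 4 + 4 + 12 + 4 + 1 = 44.
44 ÷ 18 = 2 complete bars with 8 sixteenth notes remaining.

8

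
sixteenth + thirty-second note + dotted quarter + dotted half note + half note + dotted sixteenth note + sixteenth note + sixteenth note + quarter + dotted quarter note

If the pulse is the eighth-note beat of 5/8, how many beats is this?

One eighth-note beat = 4 thirty-second notes.
Working in thirty-second notes: sixteenth = 2; thirty-second note = 1; dotted quarter = 12; dotted half note = 24; half note = 16; dotted sixteenth note = 3; sixteenth note = 2; sixteenth note = 2; quarter = 8; dotted quarter note = 12.
Sum: 2 + 1 + 12 + 24 + 16 + 3 + 2 + 2 + 8 + 12 = 82.
82 ÷ 4 = 20.5 beats.

20.5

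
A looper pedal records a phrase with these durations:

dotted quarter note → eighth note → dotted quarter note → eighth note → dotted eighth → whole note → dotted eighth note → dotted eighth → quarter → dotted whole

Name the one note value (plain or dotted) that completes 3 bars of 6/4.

dotted eighth note

3 bars of 6/4 = 72 sixteenth notes.
Each duration in sixteenth notes: dotted quarter note = 6; eighth note = 2; dotted quarter note = 6; eighth note = 2; dotted eighth = 3; whole note = 16; dotted eighth note = 3; dotted eighth = 3; quarter = 4; dotted whole = 24.
Total: 6 + 2 + 6 + 2 + 3 + 16 + 3 + 3 + 4 + 24 = 69.
Remaining: 72 − 69 = 3 sixteenth notes, which is a dotted eighth note.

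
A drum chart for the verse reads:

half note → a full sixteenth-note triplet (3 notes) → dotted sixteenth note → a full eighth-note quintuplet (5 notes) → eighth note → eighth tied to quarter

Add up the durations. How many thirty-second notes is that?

Convert each value to thirty-second notes: half note = 16; a full sixteenth-note triplet (3 notes) (three triplet sixteenths span one eighth) = 4; dotted sixteenth note = 3; a full eighth-note quintuplet (5 notes) (five quintuplet eighths span one half) = 16; eighth note = 4; eighth tied to quarter (eighth + quarter) = 12.
Total: 16 + 4 + 3 + 16 + 4 + 12 = 55 thirty-second notes.

55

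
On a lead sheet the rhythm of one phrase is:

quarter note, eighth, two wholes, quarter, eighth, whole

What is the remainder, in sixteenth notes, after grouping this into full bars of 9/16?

6

One bar of 9/16 = 9 sixteenth notes.
Working in sixteenth notes: quarter note = 4; eighth = 2; whole = 16; whole = 16; quarter = 4; eighth = 2; whole = 16.
Total: 4 + 2 + 16 + 16 + 4 + 2 + 16 = 60.
60 ÷ 9 = 6 complete bars with 6 sixteenth notes remaining.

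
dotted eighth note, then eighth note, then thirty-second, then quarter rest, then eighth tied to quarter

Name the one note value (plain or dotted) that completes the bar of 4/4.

The bar of 4/4 = 32 thirty-second notes.
Working in thirty-second notes: dotted eighth note = 6; eighth note = 4; thirty-second = 1; quarter rest = 8; eighth tied to quarter (eighth + quarter) = 12.
Total: 6 + 4 + 1 + 8 + 12 = 31.
Remaining: 32 − 31 = 1 thirty-second note, which is a thirty-second note.

thirty-second note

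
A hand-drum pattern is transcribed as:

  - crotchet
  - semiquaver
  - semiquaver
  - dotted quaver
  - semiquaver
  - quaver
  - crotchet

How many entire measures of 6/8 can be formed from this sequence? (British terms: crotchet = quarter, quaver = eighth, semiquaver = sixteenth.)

One bar of 6/8 = 12 sixteenth notes.
Each duration in sixteenth notes: crotchet = 4; semiquaver = 1; semiquaver = 1; dotted quaver = 3; semiquaver = 1; quaver = 2; crotchet = 4.
Sum: 4 + 1 + 1 + 3 + 1 + 2 + 4 = 16.
16 ÷ 12 = 1 complete bar with 4 left over.

1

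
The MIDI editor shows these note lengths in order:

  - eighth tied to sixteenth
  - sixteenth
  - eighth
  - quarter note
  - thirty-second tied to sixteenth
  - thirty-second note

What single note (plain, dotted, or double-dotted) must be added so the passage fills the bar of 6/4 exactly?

The bar of 6/4 = 48 thirty-second notes.
In thirty-second notes: eighth tied to sixteenth (eighth + sixteenth) = 6; sixteenth = 2; eighth = 4; quarter note = 8; thirty-second tied to sixteenth (thirty-second + sixteenth) = 3; thirty-second note = 1.
Adding: 6 + 2 + 4 + 8 + 3 + 1 = 24.
Remaining: 48 − 24 = 24 thirty-second notes, which is a dotted half note.

dotted half note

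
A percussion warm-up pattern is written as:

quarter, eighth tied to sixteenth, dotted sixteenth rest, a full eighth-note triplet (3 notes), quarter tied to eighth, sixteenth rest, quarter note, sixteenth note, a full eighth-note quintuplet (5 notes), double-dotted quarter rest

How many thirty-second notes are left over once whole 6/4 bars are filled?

One bar of 6/4 = 48 thirty-second notes.
Each duration in thirty-second notes: quarter = 8; eighth tied to sixteenth (eighth + sixteenth) = 6; dotted sixteenth rest = 3; a full eighth-note triplet (3 notes) (three triplet eighths span one quarter) = 8; quarter tied to eighth (quarter + eighth) = 12; sixteenth rest = 2; quarter note = 8; sixteenth note = 2; a full eighth-note quintuplet (5 notes) (five quintuplet eighths span one half) = 16; double-dotted quarter rest = 14.
Total: 8 + 6 + 3 + 8 + 12 + 2 + 8 + 2 + 16 + 14 = 79.
79 ÷ 48 = 1 complete bar with 31 thirty-second notes remaining.

31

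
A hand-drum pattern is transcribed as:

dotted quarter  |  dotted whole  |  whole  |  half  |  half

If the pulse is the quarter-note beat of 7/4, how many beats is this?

15.5

One quarter-note beat = 2 eighth notes.
Each duration in eighth notes: dotted quarter = 3; dotted whole = 12; whole = 8; half = 4; half = 4.
Sum: 3 + 12 + 8 + 4 + 4 = 31.
31 ÷ 2 = 15.5 beats.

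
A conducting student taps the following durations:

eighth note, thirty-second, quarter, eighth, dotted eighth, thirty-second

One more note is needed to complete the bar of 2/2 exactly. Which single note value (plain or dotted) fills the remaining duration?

The bar of 2/2 = 32 thirty-second notes.
In thirty-second notes: eighth note = 4; thirty-second = 1; quarter = 8; eighth = 4; dotted eighth = 6; thirty-second = 1.
Total: 4 + 1 + 8 + 4 + 6 + 1 = 24.
Remaining: 32 − 24 = 8 thirty-second notes, which is a quarter note.

quarter note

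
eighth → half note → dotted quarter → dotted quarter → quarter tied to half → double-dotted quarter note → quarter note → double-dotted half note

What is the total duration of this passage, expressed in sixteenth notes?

59

Convert each value to sixteenth notes: eighth = 2; half note = 8; dotted quarter = 6; dotted quarter = 6; quarter tied to half (quarter + half) = 12; double-dotted quarter note = 7; quarter note = 4; double-dotted half note = 14.
Sum: 2 + 8 + 6 + 6 + 12 + 7 + 4 + 14 = 59 sixteenth notes.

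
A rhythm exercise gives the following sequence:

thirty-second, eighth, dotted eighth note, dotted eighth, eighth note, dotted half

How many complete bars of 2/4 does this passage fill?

One bar of 2/4 = 16 thirty-second notes.
In thirty-second notes: thirty-second = 1; eighth = 4; dotted eighth note = 6; dotted eighth = 6; eighth note = 4; dotted half = 24.
Adding: 1 + 4 + 6 + 6 + 4 + 24 = 45.
45 ÷ 16 = 2 complete bars with 13 left over.

2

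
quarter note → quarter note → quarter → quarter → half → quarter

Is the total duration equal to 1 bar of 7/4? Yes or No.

Yes

One bar of 7/4 = 7 quarter notes.
Each duration in quarter notes: quarter note = 1; quarter note = 1; quarter = 1; quarter = 1; half = 2; quarter = 1.
Adding: 1 + 1 + 1 + 1 + 2 + 1 = 7.
7 equals 7, so the answer is Yes.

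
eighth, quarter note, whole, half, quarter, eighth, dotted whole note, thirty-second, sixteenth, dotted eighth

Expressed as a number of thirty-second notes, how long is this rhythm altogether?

129

Each duration in thirty-second notes: eighth = 4; quarter note = 8; whole = 32; half = 16; quarter = 8; eighth = 4; dotted whole note = 48; thirty-second = 1; sixteenth = 2; dotted eighth = 6.
Total: 4 + 8 + 32 + 16 + 8 + 4 + 48 + 1 + 2 + 6 = 129 thirty-second notes.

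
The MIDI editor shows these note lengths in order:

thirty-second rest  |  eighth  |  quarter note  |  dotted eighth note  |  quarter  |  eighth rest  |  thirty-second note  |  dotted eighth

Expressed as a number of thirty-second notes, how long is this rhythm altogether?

38

Convert each value to thirty-second notes: thirty-second rest = 1; eighth = 4; quarter note = 8; dotted eighth note = 6; quarter = 8; eighth rest = 4; thirty-second note = 1; dotted eighth = 6.
Altogether 1 + 4 + 8 + 6 + 8 + 4 + 1 + 6 = 38 thirty-second notes.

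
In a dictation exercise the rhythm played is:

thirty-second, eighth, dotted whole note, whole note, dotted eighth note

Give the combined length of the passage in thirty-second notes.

Convert each value to thirty-second notes: thirty-second = 1; eighth = 4; dotted whole note = 48; whole note = 32; dotted eighth note = 6.
Adding: 1 + 4 + 48 + 32 + 6 = 91 thirty-second notes.

91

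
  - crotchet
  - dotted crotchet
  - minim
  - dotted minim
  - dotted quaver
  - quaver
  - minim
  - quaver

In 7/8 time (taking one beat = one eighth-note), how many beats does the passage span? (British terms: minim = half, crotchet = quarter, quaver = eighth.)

One eighth-note beat = 2 sixteenth notes.
Working in sixteenth notes: crotchet = 4; dotted crotchet = 6; minim = 8; dotted minim = 12; dotted quaver = 3; quaver = 2; minim = 8; quaver = 2.
Sum: 4 + 6 + 8 + 12 + 3 + 2 + 8 + 2 = 45.
45 ÷ 2 = 22.5 beats.

22.5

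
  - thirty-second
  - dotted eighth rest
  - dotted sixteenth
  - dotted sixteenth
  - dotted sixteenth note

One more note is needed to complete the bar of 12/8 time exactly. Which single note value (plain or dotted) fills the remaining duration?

whole note

The bar of 12/8 = 48 thirty-second notes.
Working in thirty-second notes: thirty-second = 1; dotted eighth rest = 6; dotted sixteenth = 3; dotted sixteenth = 3; dotted sixteenth note = 3.
Total: 1 + 6 + 3 + 3 + 3 = 16.
Remaining: 48 − 16 = 32 thirty-second notes, which is a whole note.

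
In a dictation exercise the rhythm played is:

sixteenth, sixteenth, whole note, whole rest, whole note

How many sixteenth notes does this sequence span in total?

Each duration in sixteenth notes: sixteenth = 1; sixteenth = 1; whole note = 16; whole rest = 16; whole note = 16.
Sum: 1 + 1 + 16 + 16 + 16 = 50 sixteenth notes.

50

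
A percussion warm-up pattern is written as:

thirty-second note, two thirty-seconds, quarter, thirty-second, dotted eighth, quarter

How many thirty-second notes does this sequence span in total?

Working in thirty-second notes: thirty-second note = 1; thirty-second = 1; thirty-second = 1; quarter = 8; thirty-second = 1; dotted eighth = 6; quarter = 8.
Altogether 1 + 1 + 1 + 8 + 1 + 6 + 8 = 26 thirty-second notes.

26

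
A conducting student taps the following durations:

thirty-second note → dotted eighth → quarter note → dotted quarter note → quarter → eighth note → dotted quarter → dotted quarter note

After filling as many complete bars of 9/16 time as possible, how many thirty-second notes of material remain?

9

One bar of 9/16 = 18 thirty-second notes.
Convert each value to thirty-second notes: thirty-second note = 1; dotted eighth = 6; quarter note = 8; dotted quarter note = 12; quarter = 8; eighth note = 4; dotted quarter = 12; dotted quarter note = 12.
Total: 1 + 6 + 8 + 12 + 8 + 4 + 12 + 12 = 63.
63 ÷ 18 = 3 complete bars with 9 thirty-second notes remaining.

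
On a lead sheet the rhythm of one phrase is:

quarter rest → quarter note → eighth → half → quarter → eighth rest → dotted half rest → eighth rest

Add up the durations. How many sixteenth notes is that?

38

Express everything in sixteenth notes: quarter rest = 4; quarter note = 4; eighth = 2; half = 8; quarter = 4; eighth rest = 2; dotted half rest = 12; eighth rest = 2.
Altogether 4 + 4 + 2 + 8 + 4 + 2 + 12 + 2 = 38 sixteenth notes.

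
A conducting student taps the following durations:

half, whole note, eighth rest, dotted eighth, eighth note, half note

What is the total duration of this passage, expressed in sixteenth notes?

39

Express everything in sixteenth notes: half = 8; whole note = 16; eighth rest = 2; dotted eighth = 3; eighth note = 2; half note = 8.
Altogether 8 + 16 + 2 + 3 + 2 + 8 = 39 sixteenth notes.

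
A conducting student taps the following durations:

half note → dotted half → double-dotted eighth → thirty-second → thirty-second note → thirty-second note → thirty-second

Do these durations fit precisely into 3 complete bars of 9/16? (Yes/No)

One bar of 9/16 = 18 thirty-second notes, so 3 bars = 54.
Convert each value to thirty-second notes: half note = 16; dotted half = 24; double-dotted eighth = 7; thirty-second = 1; thirty-second note = 1; thirty-second note = 1; thirty-second = 1.
Sum: 16 + 24 + 7 + 1 + 1 + 1 + 1 = 51.
51 falls short of 54, so the answer is No.

No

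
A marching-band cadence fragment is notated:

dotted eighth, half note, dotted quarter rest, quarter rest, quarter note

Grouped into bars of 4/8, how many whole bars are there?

3

One bar of 4/8 = 8 sixteenth notes.
Working in sixteenth notes: dotted eighth = 3; half note = 8; dotted quarter rest = 6; quarter rest = 4; quarter note = 4.
Total: 3 + 8 + 6 + 4 + 4 = 25.
25 ÷ 8 = 3 complete bars with 1 left over.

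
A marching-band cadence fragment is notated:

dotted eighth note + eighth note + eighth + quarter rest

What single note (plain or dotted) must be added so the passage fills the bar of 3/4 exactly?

sixteenth note

The bar of 3/4 = 12 sixteenth notes.
Working in sixteenth notes: dotted eighth note = 3; eighth note = 2; eighth = 2; quarter rest = 4.
Sum: 3 + 2 + 2 + 4 = 11.
Remaining: 12 − 11 = 1 sixteenth note, which is a sixteenth note.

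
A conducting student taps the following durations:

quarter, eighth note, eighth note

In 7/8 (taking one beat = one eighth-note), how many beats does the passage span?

4

One eighth-note beat = 2 sixteenth notes.
Convert each value to sixteenth notes: quarter = 4; eighth note = 2; eighth note = 2.
Altogether 4 + 2 + 2 = 8.
8 ÷ 2 = 4 beats.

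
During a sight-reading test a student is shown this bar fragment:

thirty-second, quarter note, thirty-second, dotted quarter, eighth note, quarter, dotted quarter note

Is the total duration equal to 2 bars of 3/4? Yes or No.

No

One bar of 3/4 = 24 thirty-second notes, so 2 bars = 48.
In thirty-second notes: thirty-second = 1; quarter note = 8; thirty-second = 1; dotted quarter = 12; eighth note = 4; quarter = 8; dotted quarter note = 12.
Altogether 1 + 8 + 1 + 12 + 4 + 8 + 12 = 46.
46 falls short of 48, so the answer is No.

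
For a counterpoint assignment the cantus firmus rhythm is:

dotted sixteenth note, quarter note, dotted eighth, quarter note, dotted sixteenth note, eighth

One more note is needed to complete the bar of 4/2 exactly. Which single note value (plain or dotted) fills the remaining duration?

The bar of 4/2 = 64 thirty-second notes.
In thirty-second notes: dotted sixteenth note = 3; quarter note = 8; dotted eighth = 6; quarter note = 8; dotted sixteenth note = 3; eighth = 4.
Total: 3 + 8 + 6 + 8 + 3 + 4 = 32.
Remaining: 64 − 32 = 32 thirty-second notes, which is a whole note.

whole note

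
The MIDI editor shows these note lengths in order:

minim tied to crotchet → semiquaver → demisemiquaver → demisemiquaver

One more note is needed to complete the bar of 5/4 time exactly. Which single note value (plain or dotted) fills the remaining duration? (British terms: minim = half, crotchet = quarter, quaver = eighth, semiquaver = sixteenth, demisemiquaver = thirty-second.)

dotted quarter note

The bar of 5/4 = 40 thirty-second notes.
Convert each value to thirty-second notes: minim tied to crotchet (minim + crotchet) = 24; semiquaver = 2; demisemiquaver = 1; demisemiquaver = 1.
Adding: 24 + 2 + 1 + 1 = 28.
Remaining: 40 − 28 = 12 thirty-second notes, which is a dotted quarter note.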